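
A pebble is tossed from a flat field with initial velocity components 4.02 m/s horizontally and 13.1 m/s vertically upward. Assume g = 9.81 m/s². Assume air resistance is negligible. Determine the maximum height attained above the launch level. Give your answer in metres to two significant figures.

8.7 m

Maximum height: H = v_y0² / (2g) = 13.10² / (2 × 9.81) = 8.747 m.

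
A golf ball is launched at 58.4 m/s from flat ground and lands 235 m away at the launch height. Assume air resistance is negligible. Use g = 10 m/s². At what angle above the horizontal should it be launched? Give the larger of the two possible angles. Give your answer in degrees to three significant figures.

68.2°

From R = (v₀²/g) sin 2θ: sin 2θ = 10.0 × 235 / 3410.6 = 0.6890.
2θ = 43.55° or 180° − 43.55° = 136.4°, so θ = 21.78° or 68.22°.
The larger angle is 68.22°.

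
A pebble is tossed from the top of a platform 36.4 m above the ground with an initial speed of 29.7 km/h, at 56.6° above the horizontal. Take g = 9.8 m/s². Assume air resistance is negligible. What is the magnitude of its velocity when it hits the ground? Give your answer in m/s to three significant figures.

Convert: 29.7 km/h = 29.7/3.6 = 8.250 m/s.
Horizontal component vₓ = 8.250 cos 56.6° = 4.541 m/s; vertical v_y0 = 8.250 sin 56.6° = 6.887 m/s.
With up positive and y = 0 at the ground: y(t) = 36.4 + (6.887) t − 4.900 t². Setting y = 0 and taking the positive root: t = [6.887 + √(6.887² + 2·9.80·36.4)] / 9.80 = (6.887 + 27.58) / 9.80 = 3.518 s.
Vertical velocity at impact: v_y = v_y0 − g t = 6.887 − 9.80 × 3.518 = −27.58 m/s.
Speed: |v| = √(vₓ² + v_y²) = √(4.541² + 27.58²) = 27.96 m/s.

28.0 m/s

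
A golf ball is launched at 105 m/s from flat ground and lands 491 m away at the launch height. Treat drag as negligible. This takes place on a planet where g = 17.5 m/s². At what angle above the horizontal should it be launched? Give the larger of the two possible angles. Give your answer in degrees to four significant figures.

64.40°

From R = (v₀²/g) sin 2θ: sin 2θ = 17.5 × 491 / 11025 = 0.7794.
2θ = 51.20° or 180° − 51.20° = 128.8°, so θ = 25.60° or 64.40°.
The larger angle is 64.40°.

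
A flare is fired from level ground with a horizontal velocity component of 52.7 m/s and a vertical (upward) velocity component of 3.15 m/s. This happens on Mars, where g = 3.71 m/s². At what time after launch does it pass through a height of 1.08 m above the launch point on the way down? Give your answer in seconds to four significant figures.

1.221 s

Require v_y0 t − ½ g t² = 1.08, i.e. 1.855 t² − 3.150 t + 1.08 = 0.
t = [3.150 ± √(3.150² − 2·3.71·1.08)] / 3.71 = (3.150 ± 1.382) / 3.71, so t = 0.4766 s or t = 1.221 s.
The descending-branch root is 1.221 s.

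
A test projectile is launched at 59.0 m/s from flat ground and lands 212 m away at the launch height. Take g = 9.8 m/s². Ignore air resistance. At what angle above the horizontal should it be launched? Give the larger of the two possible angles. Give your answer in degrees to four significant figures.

71.68°

R = v₀² sin 2θ / g gives sin 2θ = gR/v₀² = 9.80·212/59.0² = 0.5968.
2θ = 36.64° or 180° − 36.64° = 143.4°, so θ = 18.32° or 71.68°.
The larger angle is 71.68°.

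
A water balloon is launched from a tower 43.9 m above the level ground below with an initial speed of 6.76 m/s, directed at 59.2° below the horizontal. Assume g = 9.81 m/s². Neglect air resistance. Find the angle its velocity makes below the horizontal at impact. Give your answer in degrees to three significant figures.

Horizontal component vₓ = 6.760 cos 59.2° = 3.461 m/s; vertical v_y0 = −5.807 m/s (downward).
With up positive and y = 0 at the ground: y(t) = 43.9 + (−5.807) t − 4.905 t². Setting y = 0 and taking the positive root: t = [−5.807 + √(5.807² + 2·9.81·43.9)] / 9.81 = (−5.807 + 29.92) / 9.81 = 2.458 s.
At impact: v_y = v_y0 − g t = −29.92 m/s; vₓ = 3.461 m/s.
Angle below horizontal: arctan(|v_y|/vₓ) = arctan(29.92/3.461) = 83.40°.

83.4°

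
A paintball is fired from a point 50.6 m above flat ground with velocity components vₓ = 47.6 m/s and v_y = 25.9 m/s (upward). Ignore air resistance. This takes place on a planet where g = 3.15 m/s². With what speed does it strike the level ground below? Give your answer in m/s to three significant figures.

57.1 m/s

Vertical motion (up positive, ground at y = 0): 1.575 t² − (25.90) t − 50.6 = 0, so t = (25.90 + √(25.90² + 2·3.15·50.6)) / 3.15 = (25.90 + 31.46) / 3.15 = 18.21 s.
Vertical velocity at impact: v_y = v_y0 − g t = 25.90 − 3.15 × 18.21 = −31.46 m/s.
Speed: |v| = √(vₓ² + v_y²) = √(47.60² + 31.46²) = 57.06 m/s.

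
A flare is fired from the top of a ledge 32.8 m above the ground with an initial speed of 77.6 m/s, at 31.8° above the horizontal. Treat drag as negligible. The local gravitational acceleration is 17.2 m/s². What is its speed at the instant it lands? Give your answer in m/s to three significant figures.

vₓ = 77.60 cos 31.8° = 65.95 m/s; v_y0 = 77.60 sin 31.8° = 40.89 m/s.
Vertical motion (up positive, ground at y = 0): 8.600 t² − (40.89) t − 32.8 = 0, so t = (40.89 + √(40.89² + 2·17.2·32.8)) / 17.2 = (40.89 + 52.92) / 17.2 = 5.454 s.
Vertical velocity at impact: v_y = v_y0 − g t = 40.89 − 17.2 × 5.454 = −52.92 m/s.
Speed: |v| = √(vₓ² + v_y²) = √(65.95² + 52.92²) = 84.56 m/s.

84.6 m/s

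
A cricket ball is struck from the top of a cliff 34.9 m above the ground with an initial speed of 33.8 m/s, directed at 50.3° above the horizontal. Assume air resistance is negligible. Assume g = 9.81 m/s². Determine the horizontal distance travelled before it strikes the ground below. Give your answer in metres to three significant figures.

138 m

Horizontal component vₓ = 33.80 cos 50.3° = 21.59 m/s; vertical v_y0 = 33.80 sin 50.3° = 26.01 m/s.
Vertical motion (up positive, ground at y = 0): 4.905 t² − (26.01) t − 34.9 = 0, so t = (26.01 + √(26.01² + 2·9.81·34.9)) / 9.81 = (26.01 + 36.89) / 9.81 = 6.412 s.
Horizontal distance: R = vₓ t = 21.59 × 6.412 = 138.4 m.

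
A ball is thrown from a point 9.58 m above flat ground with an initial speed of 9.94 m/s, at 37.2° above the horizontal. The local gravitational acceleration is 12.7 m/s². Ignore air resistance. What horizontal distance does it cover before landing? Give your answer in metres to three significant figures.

14.2 m

Horizontal component vₓ = 9.940 cos 37.2° = 7.918 m/s; vertical v_y0 = 9.940 sin 37.2° = 6.010 m/s.
Vertical motion (up positive, ground at y = 0): 6.350 t² − (6.010) t − 9.58 = 0, so t = (6.010 + √(6.010² + 2·12.7·9.58)) / 12.7 = (6.010 + 16.72) / 12.7 = 1.789 s.
Horizontal distance: R = vₓ t = 7.918 × 1.789 = 14.17 m.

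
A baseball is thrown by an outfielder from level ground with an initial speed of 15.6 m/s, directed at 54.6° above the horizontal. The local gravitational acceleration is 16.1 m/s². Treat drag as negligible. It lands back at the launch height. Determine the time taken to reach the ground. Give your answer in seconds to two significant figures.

1.6 s

Horizontal component vₓ = 15.60 cos 54.6° = 9.037 m/s; vertical v_y0 = 15.60 sin 54.6° = 12.72 m/s.
It returns to y = 0 when t = 2 v_y0 / g = 2(12.72)/16.1 = 1.580 s.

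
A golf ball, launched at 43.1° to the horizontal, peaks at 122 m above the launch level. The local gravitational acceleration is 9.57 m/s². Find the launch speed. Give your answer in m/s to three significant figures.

At the peak v_y = 0, so v_y0 = √(2gH) = √(2 × 9.57 × 122) = 48.32 m/s.
v_y0 = v₀ sin θ ⇒ v₀ = 48.32 / sin 43.1° = 70.72 m/s.

70.7 m/s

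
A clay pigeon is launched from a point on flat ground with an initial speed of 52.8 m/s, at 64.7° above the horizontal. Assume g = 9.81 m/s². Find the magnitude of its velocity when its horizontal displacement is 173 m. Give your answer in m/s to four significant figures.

35.55 m/s

Horizontal component vₓ = 52.80 cos 64.7° = 22.56 m/s; vertical v_y0 = 52.80 sin 64.7° = 47.74 m/s.
At x = 173 m, t = x/vₓ = 173/22.56 = 7.667 s.
Vertical velocity there: v_y = v_y0 − g t = 47.74 − 9.81 × 7.667 = −27.48 m/s.
Speed: √(vₓ² + v_y²) = √(22.56² + 27.48²) = 35.55 m/s.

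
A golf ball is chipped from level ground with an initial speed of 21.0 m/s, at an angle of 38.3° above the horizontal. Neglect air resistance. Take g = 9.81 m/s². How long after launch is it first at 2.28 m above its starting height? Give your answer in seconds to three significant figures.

Horizontal component vₓ = 21.00 cos 38.3° = 16.48 m/s; vertical v_y0 = 21.00 sin 38.3° = 13.02 m/s.
Height y(t) = 13.02 t − 4.905 t² = 2.28 gives 4.905 t² − 13.02 t + 2.28 = 0.
Quadratic formula: t = (13.02 ± √124.67) / 9.81 = (13.02 ± 11.17) / 9.81 → t = 0.1886 s or 2.465 s.
The first (ascending) time is 0.1886 s.

0.189 s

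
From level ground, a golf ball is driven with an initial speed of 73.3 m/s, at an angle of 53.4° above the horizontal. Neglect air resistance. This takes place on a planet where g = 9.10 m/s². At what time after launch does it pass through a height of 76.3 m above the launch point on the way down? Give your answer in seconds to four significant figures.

11.47 s

Components: vₓ = 73.30 cos 53.4° = 43.70 m/s, v_y0 = 73.30 sin 53.4° = 58.85 m/s.
Require v_y0 t − ½ g t² = 76.3, i.e. 4.550 t² − 58.85 t + 76.3 = 0.
Quadratic formula: t = (58.85 ± √2074.3) / 9.10 = (58.85 ± 45.54) / 9.10 → t = 1.462 s or 11.47 s.
The descending-branch root is 11.47 s.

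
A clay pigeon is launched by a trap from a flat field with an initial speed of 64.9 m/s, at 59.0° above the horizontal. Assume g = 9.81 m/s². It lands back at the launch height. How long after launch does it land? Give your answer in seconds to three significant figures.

11.3 s

Horizontal component vₓ = 64.90 cos 59.0° = 33.43 m/s; vertical v_y0 = 64.90 sin 59.0° = 55.63 m/s.
Landing at launch height ⇒ T = 2 v_y0 / g = 2 × 55.63 / 9.81 = 11.34 s.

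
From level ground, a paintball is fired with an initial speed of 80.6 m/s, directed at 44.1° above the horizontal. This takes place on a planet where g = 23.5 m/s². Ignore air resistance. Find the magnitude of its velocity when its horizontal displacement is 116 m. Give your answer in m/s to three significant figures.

Horizontal component vₓ = 80.60 cos 44.1° = 57.88 m/s; vertical v_y0 = 80.60 sin 44.1° = 56.09 m/s.
x = vₓ t ⇒ t = 116/57.88 = 2.004 s.
Vertical velocity there: v_y = v_y0 − g t = 56.09 − 23.5 × 2.004 = 8.994 m/s.
Speed: √(vₓ² + v_y²) = √(57.88² + 8.994²) = 58.58 m/s.

58.6 m/s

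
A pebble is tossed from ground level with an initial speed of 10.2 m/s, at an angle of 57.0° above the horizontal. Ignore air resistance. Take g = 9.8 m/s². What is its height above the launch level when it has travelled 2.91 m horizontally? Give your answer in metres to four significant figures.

3.136 m

vₓ = 10.20 cos 57.0° = 5.555 m/s; v_y0 = 10.20 sin 57.0° = 8.554 m/s.
Time to reach x = 2.91 m: t = x/vₓ = 2.91/5.555 = 0.5238 s.
Height: y = v_y0 t − ½ g t² = 8.554 × 0.5238 − 4.900 × 0.5238² = 4.481 − 1.345 = 3.136 m.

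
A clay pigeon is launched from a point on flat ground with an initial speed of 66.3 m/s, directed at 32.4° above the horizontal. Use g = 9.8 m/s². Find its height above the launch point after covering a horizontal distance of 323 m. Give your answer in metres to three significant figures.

vₓ = 66.30 cos 32.4° = 55.98 m/s; v_y0 = 66.30 sin 32.4° = 35.53 m/s.
Time to reach x = 323 m: t = x/vₓ = 323/55.98 = 5.770 s.
Height: y = v_y0 t − ½ g t² = 35.53 × 5.770 − 4.900 × 5.770² = 205.0 − 163.1 = 41.85 m.

41.8 m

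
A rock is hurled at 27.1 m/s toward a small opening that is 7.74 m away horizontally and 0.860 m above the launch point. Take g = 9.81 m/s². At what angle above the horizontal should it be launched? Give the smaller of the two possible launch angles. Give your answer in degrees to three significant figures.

9.32°

Trajectory: y = x tanθ − g x² (1 + tan²θ)/(2v₀²). With x = 7.74, y = 0.860, v₀ = 27.1, g = 9.81:
0.4001 tan²θ − 7.74 tanθ + (1.260) = 0.
tanθ = [7.74 ± √(7.74² − 4 × 0.4001 × (1.260))] / (2 × 0.4001) = (7.74 ± 7.609) / 0.8002, giving tanθ = 0.1642 or 19.18.
θ = 9.325° or 87.02°; the smaller is 9.325°.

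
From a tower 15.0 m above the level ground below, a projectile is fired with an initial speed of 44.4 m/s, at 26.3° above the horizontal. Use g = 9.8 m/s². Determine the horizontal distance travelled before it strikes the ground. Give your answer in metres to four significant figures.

Components: vₓ = 44.40 cos 26.3° = 39.80 m/s, v_y0 = 44.40 sin 26.3° = 19.67 m/s.
The projectile lands when y = 15.0 + (19.67) t − ½·9.80·t² = 0. Positive root: t = (19.67 + √(19.67² + 2·9.80·15.0)) / 9.80 = (19.67 + 26.10) / 9.80 = 4.670 s.
Horizontal distance: R = vₓ t = 39.80 × 4.670 = 185.9 m.

185.9 m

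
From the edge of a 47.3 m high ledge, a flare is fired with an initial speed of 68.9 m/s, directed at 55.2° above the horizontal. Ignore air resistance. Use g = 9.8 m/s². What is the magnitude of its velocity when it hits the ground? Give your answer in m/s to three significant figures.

Components: vₓ = 68.90 cos 55.2° = 39.32 m/s, v_y0 = 68.90 sin 55.2° = 56.58 m/s.
The projectile lands when y = 47.3 + (56.58) t − ½·9.80·t² = 0. Positive root: t = (56.58 + √(56.58² + 2·9.80·47.3)) / 9.80 = (56.58 + 64.25) / 9.80 = 12.33 s.
Vertical velocity at impact: v_y = v_y0 − g t = 56.58 − 9.80 × 12.33 = −64.25 m/s.
Speed: |v| = √(vₓ² + v_y²) = √(39.32² + 64.25²) = 75.33 m/s.

75.3 m/s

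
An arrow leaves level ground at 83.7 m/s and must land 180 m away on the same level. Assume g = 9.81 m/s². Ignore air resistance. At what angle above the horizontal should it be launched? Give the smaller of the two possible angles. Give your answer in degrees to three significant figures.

Level-ground range R = v₀² sin(2θ)/g ⇒ sin(2θ) = gR/v₀² = 9.81 × 180 / 83.7² = 0.2521.
2θ = 14.60° or 180° − 14.60° = 165.4°, so θ = 7.299° or 82.70°.
The smaller angle is 7.299°.

7.30°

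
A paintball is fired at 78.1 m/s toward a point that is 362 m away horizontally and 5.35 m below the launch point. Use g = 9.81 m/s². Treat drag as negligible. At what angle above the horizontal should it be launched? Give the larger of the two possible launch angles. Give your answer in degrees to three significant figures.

Trajectory: y = x tanθ − g x² (1 + tan²θ)/(2v₀²). With x = 362, y = −5.35, v₀ = 78.1, g = 9.81:
105.4 tan²θ − 362 tanθ + (100.0) = 0.
tanθ = [362 ± √(362² − 4 × 105.4 × (100.0))] / (2 × 105.4) = (362 ± 298.1) / 210.8, giving tanθ = 0.3031 or 3.132.
θ = 16.86° or 72.29°; the larger is 72.29°.

72.3°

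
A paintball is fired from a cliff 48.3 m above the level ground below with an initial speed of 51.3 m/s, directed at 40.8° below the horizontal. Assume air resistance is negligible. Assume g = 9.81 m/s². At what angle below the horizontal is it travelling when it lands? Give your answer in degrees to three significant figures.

49.5°

Components: vₓ = 51.30 cos 40.8° = 38.83 m/s, v_y0 = −33.52 m/s (downward).
The projectile lands when y = 48.3 + (−33.52) t − ½·9.81·t² = 0. Positive root: t = (−33.52 + √(33.52² + 2·9.81·48.3)) / 9.81 = (−33.52 + 45.51) / 9.81 = 1.222 s.
At impact: v_y = v_y0 − g t = −45.51 m/s; vₓ = 38.83 m/s.
Angle below horizontal: arctan(|v_y|/vₓ) = arctan(45.51/38.83) = 49.53°.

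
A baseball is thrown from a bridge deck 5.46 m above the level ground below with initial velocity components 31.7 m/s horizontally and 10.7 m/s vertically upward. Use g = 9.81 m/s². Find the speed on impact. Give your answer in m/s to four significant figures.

Vertical motion (up positive, ground at y = 0): 4.905 t² − (10.70) t − 5.46 = 0, so t = (10.70 + √(10.70² + 2·9.81·5.46)) / 9.81 = (10.70 + 14.89) / 9.81 = 2.608 s.
Vertical velocity at impact: v_y = v_y0 − g t = 10.70 − 9.81 × 2.608 = −14.89 m/s.
Speed: |v| = √(vₓ² + v_y²) = √(31.70² + 14.89²) = 35.02 m/s.

35.02 m/s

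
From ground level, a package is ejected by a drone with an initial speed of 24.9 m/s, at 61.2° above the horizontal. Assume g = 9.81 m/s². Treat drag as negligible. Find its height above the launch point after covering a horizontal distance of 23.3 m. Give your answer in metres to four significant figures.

23.88 m

vₓ = 24.90 cos 61.2° = 12.00 m/s; v_y0 = 24.90 sin 61.2° = 21.82 m/s.
x = vₓ t ⇒ t = 23.3/12.00 = 1.942 s.
Height: y = v_y0 t − ½ g t² = 21.82 × 1.942 − 4.905 × 1.942² = 42.38 − 18.51 = 23.88 m.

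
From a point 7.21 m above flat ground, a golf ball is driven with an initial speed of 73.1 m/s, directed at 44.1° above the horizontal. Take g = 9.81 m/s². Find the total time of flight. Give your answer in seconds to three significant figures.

Resolve: vₓ = 73.10 cos 44.1° = 52.50 m/s and v_y0 = 73.10 sin 44.1° = 50.87 m/s.
The projectile lands when y = 7.21 + (50.87) t − ½·9.81·t² = 0. Positive root: t = (50.87 + √(50.87² + 2·9.81·7.21)) / 9.81 = (50.87 + 52.24) / 9.81 = 10.51 s.

10.5 s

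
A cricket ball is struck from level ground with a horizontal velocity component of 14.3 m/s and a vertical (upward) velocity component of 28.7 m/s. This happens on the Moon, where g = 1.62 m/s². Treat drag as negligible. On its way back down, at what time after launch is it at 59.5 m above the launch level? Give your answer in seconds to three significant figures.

33.2 s

Set y = v_y0 t − ½ g t² = 59.5: 0.8100 t² − 28.70 t + 59.5 = 0.
t = [28.70 ± √(28.70² − 2·1.62·59.5)] / 1.62 = (28.70 ± 25.12) / 1.62, so t = 2.211 s or t = 33.22 s.
The descending-branch root is 33.22 s.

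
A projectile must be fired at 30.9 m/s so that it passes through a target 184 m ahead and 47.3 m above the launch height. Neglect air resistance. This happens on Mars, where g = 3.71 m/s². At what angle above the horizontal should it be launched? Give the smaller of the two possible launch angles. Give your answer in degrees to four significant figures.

Trajectory: y = x tanθ − g x² (1 + tan²θ)/(2v₀²). With x = 184, y = 47.3, v₀ = 30.9, g = 3.71:
65.78 tan²θ − 184 tanθ + (113.1) = 0.
tanθ = [184 ± √(184² − 4 × 65.78 × (113.1))] / (2 × 65.78) = (184 ± 64.08) / 131.6, giving tanθ = 0.9116 or 1.886.
θ = 42.35° or 62.06°; the smaller is 42.35°.

42.35°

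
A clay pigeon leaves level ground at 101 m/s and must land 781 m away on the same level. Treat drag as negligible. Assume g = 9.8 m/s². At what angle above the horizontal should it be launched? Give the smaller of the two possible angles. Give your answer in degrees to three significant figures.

Level-ground range R = v₀² sin(2θ)/g ⇒ sin(2θ) = gR/v₀² = 9.80 × 781 / 101² = 0.7503.
2θ = 48.62° or 180° − 48.62° = 131.4°, so θ = 24.31° or 65.69°.
The smaller angle is 24.31°.

24.3°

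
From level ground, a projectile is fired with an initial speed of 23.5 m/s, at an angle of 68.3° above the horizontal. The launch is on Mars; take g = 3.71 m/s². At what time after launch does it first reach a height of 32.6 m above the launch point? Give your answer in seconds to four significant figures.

Components: vₓ = 23.50 cos 68.3° = 8.689 m/s, v_y0 = 23.50 sin 68.3° = 21.83 m/s.
Require v_y0 t − ½ g t² = 32.6, i.e. 1.855 t² − 21.83 t + 32.6 = 0.
Quadratic formula: t = (21.83 ± √234.86) / 3.71 = (21.83 ± 15.33) / 3.71 → t = 1.755 s or 10.02 s.
The first (ascending) time is 1.755 s.

1.755 s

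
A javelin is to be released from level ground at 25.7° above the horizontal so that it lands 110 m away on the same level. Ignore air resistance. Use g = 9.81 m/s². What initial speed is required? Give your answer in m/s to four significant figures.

Level-ground range: R = v₀² sin(2θ)/g, so v₀ = √(gR / sin 2θ).
v₀ = √(9.81 × 110 / sin 51.40°) = √(1079 / 0.7815) = √1380.8 = 37.16 m/s.

37.16 m/s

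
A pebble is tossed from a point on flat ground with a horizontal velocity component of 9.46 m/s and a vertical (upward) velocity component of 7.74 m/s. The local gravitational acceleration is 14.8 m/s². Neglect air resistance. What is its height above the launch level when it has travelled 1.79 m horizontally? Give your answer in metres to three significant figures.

1.20 m

Time to reach x = 1.79 m: t = x/vₓ = 1.79/9.460 = 0.1892 s.
Height: y = v_y0 t − ½ g t² = 7.740 × 0.1892 − 7.400 × 0.1892² = 1.465 − 0.2649 = 1.200 m.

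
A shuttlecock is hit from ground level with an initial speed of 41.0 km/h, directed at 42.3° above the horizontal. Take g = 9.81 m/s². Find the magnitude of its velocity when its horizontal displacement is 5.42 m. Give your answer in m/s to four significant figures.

Convert: 41.0 km/h = 41.0/3.6 = 11.39 m/s.
vₓ = 11.39 cos 42.3° = 8.424 m/s; v_y0 = 11.39 sin 42.3° = 7.665 m/s.
At x = 5.42 m, t = x/vₓ = 5.42/8.424 = 0.6434 s.
Vertical velocity there: v_y = v_y0 − g t = 7.665 − 9.81 × 0.6434 = 1.353 m/s.
Speed: √(vₓ² + v_y²) = √(8.424² + 1.353²) = 8.532 m/s.

8.532 m/s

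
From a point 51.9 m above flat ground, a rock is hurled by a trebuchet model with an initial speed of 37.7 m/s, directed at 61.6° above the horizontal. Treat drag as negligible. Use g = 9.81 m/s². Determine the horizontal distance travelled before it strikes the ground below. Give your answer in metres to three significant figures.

145 m

Horizontal component vₓ = 37.70 cos 61.6° = 17.93 m/s; vertical v_y0 = 37.70 sin 61.6° = 33.16 m/s.
With up positive and y = 0 at the ground: y(t) = 51.9 + (33.16) t − 4.905 t². Setting y = 0 and taking the positive root: t = [33.16 + √(33.16² + 2·9.81·51.9)] / 9.81 = (33.16 + 46.02) / 9.81 = 8.072 s.
Horizontal distance: R = vₓ t = 17.93 × 8.072 = 144.7 m.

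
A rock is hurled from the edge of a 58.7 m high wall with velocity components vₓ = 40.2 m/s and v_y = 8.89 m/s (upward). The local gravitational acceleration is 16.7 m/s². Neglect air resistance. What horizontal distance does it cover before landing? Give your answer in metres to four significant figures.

130.1 m

The projectile lands when y = 58.7 + (8.890) t − ½·16.7·t² = 0. Positive root: t = (8.890 + √(8.890² + 2·16.7·58.7)) / 16.7 = (8.890 + 45.16) / 16.7 = 3.237 s.
Horizontal distance: R = vₓ t = 40.20 × 3.237 = 130.1 m.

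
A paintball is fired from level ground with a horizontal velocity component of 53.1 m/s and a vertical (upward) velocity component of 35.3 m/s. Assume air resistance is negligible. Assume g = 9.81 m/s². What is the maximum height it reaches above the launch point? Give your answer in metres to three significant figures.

63.5 m

Peak height H = v_y0² / (2g) = 1246.1 / 19.62 = 63.51 m.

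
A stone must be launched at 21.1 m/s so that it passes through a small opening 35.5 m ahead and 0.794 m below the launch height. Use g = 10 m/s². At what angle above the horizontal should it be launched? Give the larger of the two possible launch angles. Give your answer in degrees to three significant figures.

Trajectory: y = x tanθ − g x² (1 + tan²θ)/(2v₀²). With x = 35.5, y = −0.794, v₀ = 21.1, g = 10.0:
14.15 tan²θ − 35.5 tanθ + (13.36) = 0.
tanθ = [35.5 ± √(35.5² − 4 × 14.15 × (13.36))] / (2 × 14.15) = (35.5 ± 22.45) / 28.31, giving tanθ = 0.4611 or 2.047.
θ = 24.75° or 63.97°; the larger is 63.97°.

64.0°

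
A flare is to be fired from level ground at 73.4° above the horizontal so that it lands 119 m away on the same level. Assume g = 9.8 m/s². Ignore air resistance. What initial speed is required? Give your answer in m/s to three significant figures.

46.1 m/s

From R = (v₀² / g) sin 2θ: v₀ = √(gR / sin 2θ).
v₀ = √(9.80 × 119 / sin 146.8°) = √(1166 / 0.5476) = √2129.8 = 46.15 m/s.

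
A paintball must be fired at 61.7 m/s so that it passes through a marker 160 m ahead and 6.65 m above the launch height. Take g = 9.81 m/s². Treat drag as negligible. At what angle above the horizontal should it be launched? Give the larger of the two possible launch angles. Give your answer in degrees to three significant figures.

77.7°

Trajectory: y = x tanθ − g x² (1 + tan²θ)/(2v₀²). With x = 160, y = 6.65, v₀ = 61.7, g = 9.81:
32.98 tan²θ − 160 tanθ + (39.63) = 0.
tanθ = [160 ± √(160² − 4 × 32.98 × (39.63))] / (2 × 32.98) = (160 ± 142.7) / 65.97, giving tanθ = 0.2618 or 4.589.
θ = 14.67° or 77.71°; the larger is 77.71°.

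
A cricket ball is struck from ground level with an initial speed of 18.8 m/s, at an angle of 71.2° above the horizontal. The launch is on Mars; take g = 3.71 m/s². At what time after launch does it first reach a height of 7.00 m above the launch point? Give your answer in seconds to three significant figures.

0.411 s

Horizontal component vₓ = 18.80 cos 71.2° = 6.059 m/s; vertical v_y0 = 18.80 sin 71.2° = 17.80 m/s.
Height y(t) = 17.80 t − 1.855 t² = 7.00 gives 1.855 t² − 17.80 t + 7.00 = 0.
t = [17.80 ± √(17.80² − 2·3.71·7.00)] / 3.71 = (17.80 ± 16.27) / 3.71, so t = 0.4109 s or t = 9.183 s.
The first (ascending) time is 0.4109 s.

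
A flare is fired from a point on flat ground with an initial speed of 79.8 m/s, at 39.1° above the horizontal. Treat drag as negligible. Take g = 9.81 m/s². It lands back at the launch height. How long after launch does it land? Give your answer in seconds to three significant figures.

Resolve: vₓ = 79.80 cos 39.1° = 61.93 m/s and v_y0 = 79.80 sin 39.1° = 50.33 m/s.
It returns to y = 0 when t = 2 v_y0 / g = 2(50.33)/9.81 = 10.26 s.

10.3 s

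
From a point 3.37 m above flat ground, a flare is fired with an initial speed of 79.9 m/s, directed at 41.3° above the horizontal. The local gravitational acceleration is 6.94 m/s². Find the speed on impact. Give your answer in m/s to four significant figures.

Resolve: vₓ = 79.90 cos 41.3° = 60.03 m/s and v_y0 = 79.90 sin 41.3° = 52.73 m/s.
Vertical motion (up positive, ground at y = 0): 3.470 t² − (52.73) t − 3.37 = 0, so t = (52.73 + √(52.73² + 2·6.94·3.37)) / 6.94 = (52.73 + 53.18) / 6.94 = 15.26 s.
Vertical velocity at impact: v_y = v_y0 − g t = 52.73 − 6.94 × 15.26 = −53.18 m/s.
Speed: |v| = √(vₓ² + v_y²) = √(60.03² + 53.18²) = 80.19 m/s.

80.19 m/s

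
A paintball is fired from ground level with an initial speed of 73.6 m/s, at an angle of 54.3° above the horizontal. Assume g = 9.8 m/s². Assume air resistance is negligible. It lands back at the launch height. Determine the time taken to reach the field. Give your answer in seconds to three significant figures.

12.2 s

Components: vₓ = 73.60 cos 54.3° = 42.95 m/s, v_y0 = 73.60 sin 54.3° = 59.77 m/s.
It returns to y = 0 when t = 2 v_y0 / g = 2(59.77)/9.80 = 12.20 s.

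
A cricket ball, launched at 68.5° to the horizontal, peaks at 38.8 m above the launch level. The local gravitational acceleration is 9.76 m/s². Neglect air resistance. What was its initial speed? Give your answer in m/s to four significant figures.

At the peak v_y = 0, so v_y0 = √(2gH) = √(2 × 9.76 × 38.8) = 27.52 m/s.
v_y0 = v₀ sin θ ⇒ v₀ = 27.52 / sin 68.5° = 29.58 m/s.

29.58 m/s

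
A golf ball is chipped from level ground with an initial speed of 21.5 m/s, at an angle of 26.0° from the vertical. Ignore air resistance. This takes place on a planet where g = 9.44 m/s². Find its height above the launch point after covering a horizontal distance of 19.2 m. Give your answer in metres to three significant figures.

19.8 m

Components: vₓ = 21.50 sin 26.0° = 9.425 m/s, v_y0 = 21.50 cos 26.0° = 19.32 m/s.
Time to reach x = 19.2 m: t = x/vₓ = 19.2/9.425 = 2.037 s.
Height: y = v_y0 t − ½ g t² = 19.32 × 2.037 − 4.720 × 2.037² = 39.37 − 19.59 = 19.78 m.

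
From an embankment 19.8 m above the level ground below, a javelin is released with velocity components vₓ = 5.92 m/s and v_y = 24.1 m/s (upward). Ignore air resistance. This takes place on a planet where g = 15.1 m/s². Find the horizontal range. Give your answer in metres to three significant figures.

22.9 m

The projectile lands when y = 19.8 + (24.10) t − ½·15.1·t² = 0. Positive root: t = (24.10 + √(24.10² + 2·15.1·19.8)) / 15.1 = (24.10 + 34.33) / 15.1 = 3.870 s.
Horizontal distance: R = vₓ t = 5.920 × 3.870 = 22.91 m.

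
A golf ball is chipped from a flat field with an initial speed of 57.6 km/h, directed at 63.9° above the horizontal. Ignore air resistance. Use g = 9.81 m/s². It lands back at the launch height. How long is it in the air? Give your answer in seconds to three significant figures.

2.93 s

Convert: 57.6 km/h = 57.6/3.6 = 16.00 m/s.
Components: vₓ = 16.00 cos 63.9° = 7.039 m/s, v_y0 = 16.00 sin 63.9° = 14.37 m/s.
Landing at launch height ⇒ T = 2 v_y0 / g = 2 × 14.37 / 9.81 = 2.929 s.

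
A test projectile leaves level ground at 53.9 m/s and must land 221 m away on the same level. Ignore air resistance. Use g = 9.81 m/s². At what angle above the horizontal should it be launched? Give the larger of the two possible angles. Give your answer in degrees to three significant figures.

From R = (v₀²/g) sin 2θ: sin 2θ = 9.81 × 221 / 2905.2 = 0.7462.
2θ = 48.27° or 180° − 48.27° = 131.7°, so θ = 24.13° or 65.87°.
The larger angle is 65.87°.

65.9°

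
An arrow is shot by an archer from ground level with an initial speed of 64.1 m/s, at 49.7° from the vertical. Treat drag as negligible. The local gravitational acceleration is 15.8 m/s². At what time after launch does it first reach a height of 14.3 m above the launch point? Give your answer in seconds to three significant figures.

0.371 s

Horizontal component vₓ = 64.10 sin 49.7° = 48.89 m/s; vertical v_y0 = 64.10 cos 49.7° = 41.46 m/s.
Height y(t) = 41.46 t − 7.900 t² = 14.3 gives 7.900 t² − 41.46 t + 14.3 = 0.
t = [41.46 ± √(41.46² − 2·15.8·14.3)] / 15.8 = (41.46 ± 35.59) / 15.8, so t = 0.3712 s or t = 4.877 s.
The first (ascending) time is 0.3712 s.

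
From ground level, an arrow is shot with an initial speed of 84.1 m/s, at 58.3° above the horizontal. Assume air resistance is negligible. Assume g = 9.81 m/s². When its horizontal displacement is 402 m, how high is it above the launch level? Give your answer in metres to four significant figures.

245.0 m

Horizontal component vₓ = 84.10 cos 58.3° = 44.19 m/s; vertical v_y0 = 84.10 sin 58.3° = 71.55 m/s.
At x = 402 m, t = x/vₓ = 402/44.19 = 9.097 s.
Height: y = v_y0 t − ½ g t² = 71.55 × 9.097 − 4.905 × 9.097² = 650.9 − 405.9 = 245.0 m.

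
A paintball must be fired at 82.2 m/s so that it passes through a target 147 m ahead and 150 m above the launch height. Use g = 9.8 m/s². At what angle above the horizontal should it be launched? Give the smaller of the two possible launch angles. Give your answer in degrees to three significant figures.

52.6°

Trajectory: y = x tanθ − g x² (1 + tan²θ)/(2v₀²). With x = 147, y = 150, v₀ = 82.2, g = 9.80:
15.67 tan²θ − 147 tanθ + (165.7) = 0.
tanθ = [147 ± √(147² − 4 × 15.67 × (165.7))] / (2 × 15.67) = (147 ± 105.9) / 31.34, giving tanθ = 1.310 or 8.071.
θ = 52.64° or 82.94°; the smaller is 52.64°.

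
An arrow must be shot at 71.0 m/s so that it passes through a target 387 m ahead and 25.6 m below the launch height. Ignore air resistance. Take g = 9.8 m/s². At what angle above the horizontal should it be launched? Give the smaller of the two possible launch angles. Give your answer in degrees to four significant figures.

19.71°

Trajectory: y = x tanθ − g x² (1 + tan²θ)/(2v₀²). With x = 387, y = −25.6, v₀ = 71.0, g = 9.80:
145.6 tan²θ − 387 tanθ + (120.0) = 0.
tanθ = [387 ± √(387² − 4 × 145.6 × (120.0))] / (2 × 145.6) = (387 ± 282.7) / 291.2, giving tanθ = 0.3583 or 2.300.
θ = 19.71° or 66.50°; the smaller is 19.71°.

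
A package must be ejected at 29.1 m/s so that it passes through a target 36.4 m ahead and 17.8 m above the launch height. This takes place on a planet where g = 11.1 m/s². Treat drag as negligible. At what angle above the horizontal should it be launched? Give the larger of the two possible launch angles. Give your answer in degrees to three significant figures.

72.9°

Trajectory: y = x tanθ − g x² (1 + tan²θ)/(2v₀²). With x = 36.4, y = 17.8, v₀ = 29.1, g = 11.1:
8.684 tan²θ − 36.4 tanθ + (26.48) = 0.
tanθ = [36.4 ± √(36.4² − 4 × 8.684 × (26.48))] / (2 × 8.684) = (36.4 ± 20.13) / 17.37, giving tanθ = 0.9371 or 3.255.
θ = 43.14° or 72.92°; the larger is 72.92°.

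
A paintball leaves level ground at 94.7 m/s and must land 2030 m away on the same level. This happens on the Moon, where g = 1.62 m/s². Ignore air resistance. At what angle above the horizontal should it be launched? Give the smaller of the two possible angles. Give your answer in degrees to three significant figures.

From R = (v₀²/g) sin 2θ: sin 2θ = 1.62 × 2030 / 8968.1 = 0.3667.
2θ = 21.51° or 180° − 21.51° = 158.5°, so θ = 10.76° or 79.24°.
The smaller angle is 10.76°.

10.8°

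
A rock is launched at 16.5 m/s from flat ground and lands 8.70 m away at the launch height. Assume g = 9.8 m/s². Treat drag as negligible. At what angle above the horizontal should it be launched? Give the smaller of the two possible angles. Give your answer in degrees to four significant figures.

9.125°

From R = (v₀²/g) sin 2θ: sin 2θ = 9.80 × 8.70 / 272.25 = 0.3132.
2θ = 18.25° or 180° − 18.25° = 161.7°, so θ = 9.125° or 80.87°.
The smaller angle is 9.125°.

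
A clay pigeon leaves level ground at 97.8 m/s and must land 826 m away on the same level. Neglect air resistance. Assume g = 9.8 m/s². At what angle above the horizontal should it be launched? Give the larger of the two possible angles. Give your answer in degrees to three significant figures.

R = v₀² sin 2θ / g gives sin 2θ = gR/v₀² = 9.80·826/97.8² = 0.8463.
2θ = 57.81° or 180° − 57.81° = 122.2°, so θ = 28.91° or 61.09°.
The larger angle is 61.09°.

61.1°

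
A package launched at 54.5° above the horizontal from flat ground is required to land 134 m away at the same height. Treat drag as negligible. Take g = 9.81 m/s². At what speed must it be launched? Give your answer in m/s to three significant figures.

37.3 m/s

Level-ground range: R = v₀² sin(2θ)/g, so v₀ = √(gR / sin 2θ).
v₀ = √(9.81 × 134 / sin 109.0°) = √(1315 / 0.9455) = √1390.3 = 37.29 m/s.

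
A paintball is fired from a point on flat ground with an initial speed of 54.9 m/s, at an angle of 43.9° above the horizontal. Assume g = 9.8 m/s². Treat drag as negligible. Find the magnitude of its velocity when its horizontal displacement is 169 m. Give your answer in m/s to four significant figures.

39.74 m/s

vₓ = 54.90 cos 43.9° = 39.56 m/s; v_y0 = 54.90 sin 43.9° = 38.07 m/s.
Time to reach x = 169 m: t = x/vₓ = 169/39.56 = 4.272 s.
Vertical velocity there: v_y = v_y0 − g t = 38.07 − 9.80 × 4.272 = −3.800 m/s.
Speed: √(vₓ² + v_y²) = √(39.56² + 3.800²) = 39.74 m/s.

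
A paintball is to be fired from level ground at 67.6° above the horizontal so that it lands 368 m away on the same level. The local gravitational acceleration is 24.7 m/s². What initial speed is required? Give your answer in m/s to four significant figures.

Level-ground range: R = v₀² sin(2θ)/g, so v₀ = √(gR / sin 2θ).
v₀ = √(24.7 × 368 / sin 135.2°) = √(9090 / 0.7046) = √12900 = 113.6 m/s.

113.6 m/s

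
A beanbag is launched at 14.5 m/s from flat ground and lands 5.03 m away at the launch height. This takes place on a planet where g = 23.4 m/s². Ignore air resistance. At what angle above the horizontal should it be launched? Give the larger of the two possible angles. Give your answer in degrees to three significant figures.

Level-ground range R = v₀² sin(2θ)/g ⇒ sin(2θ) = gR/v₀² = 23.4 × 5.03 / 14.5² = 0.5598.
2θ = 34.04° or 180° − 34.04° = 146.0°, so θ = 17.02° or 72.98°.
The larger angle is 72.98°.

73.0°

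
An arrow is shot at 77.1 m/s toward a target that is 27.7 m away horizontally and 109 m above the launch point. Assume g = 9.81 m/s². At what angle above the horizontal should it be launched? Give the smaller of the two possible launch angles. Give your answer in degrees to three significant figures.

Trajectory: y = x tanθ − g x² (1 + tan²θ)/(2v₀²). With x = 27.7, y = 109, v₀ = 77.1, g = 9.81:
0.6331 tan²θ − 27.7 tanθ + (109.6) = 0.
tanθ = [27.7 ± √(27.7² − 4 × 0.6331 × (109.6))] / (2 × 0.6331) = (27.7 ± 22.13) / 1.266, giving tanθ = 4.400 or 39.35.
θ = 77.20° or 88.54°; the smaller is 77.20°.

77.2°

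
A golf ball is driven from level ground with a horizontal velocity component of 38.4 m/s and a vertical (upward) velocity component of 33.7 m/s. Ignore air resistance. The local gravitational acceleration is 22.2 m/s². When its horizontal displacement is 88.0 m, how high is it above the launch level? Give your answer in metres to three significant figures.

18.9 m

At x = 88.0 m, t = x/vₓ = 88.0/38.40 = 2.292 s.
Height: y = v_y0 t − ½ g t² = 33.70 × 2.292 − 11.10 × 2.292² = 77.23 − 58.29 = 18.93 m.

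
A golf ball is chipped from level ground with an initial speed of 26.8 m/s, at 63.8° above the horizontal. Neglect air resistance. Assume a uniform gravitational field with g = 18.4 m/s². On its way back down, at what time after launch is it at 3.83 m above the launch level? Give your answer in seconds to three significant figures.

2.44 s

Resolve: vₓ = 26.80 cos 63.8° = 11.83 m/s and v_y0 = 26.80 sin 63.8° = 24.05 m/s.
Require v_y0 t − ½ g t² = 3.83, i.e. 9.200 t² − 24.05 t + 3.83 = 0.
t = [24.05 ± √(24.05² − 2·18.4·3.83)] / 18.4 = (24.05 ± 20.91) / 18.4, so t = 0.1704 s or t = 2.443 s.
The descending-branch root is 2.443 s.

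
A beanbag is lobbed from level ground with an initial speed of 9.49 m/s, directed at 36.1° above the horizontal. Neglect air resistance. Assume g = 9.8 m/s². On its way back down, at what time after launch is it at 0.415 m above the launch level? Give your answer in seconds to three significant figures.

Resolve: vₓ = 9.490 cos 36.1° = 7.668 m/s and v_y0 = 9.490 sin 36.1° = 5.591 m/s.
Require v_y0 t − ½ g t² = 0.415, i.e. 4.900 t² − 5.591 t + 0.415 = 0.
Quadratic formula: t = (5.591 ± √23.131) / 9.80 = (5.591 ± 4.809) / 9.80 → t = 0.07980 s or 1.061 s.
The descending-branch root is 1.061 s.

1.06 s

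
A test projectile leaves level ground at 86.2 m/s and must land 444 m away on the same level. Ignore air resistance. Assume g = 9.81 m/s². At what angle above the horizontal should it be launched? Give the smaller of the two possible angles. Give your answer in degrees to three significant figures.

R = v₀² sin 2θ / g gives sin 2θ = gR/v₀² = 9.81·444/86.2² = 0.5862.
2θ = 35.89° or 180° − 35.89° = 144.1°, so θ = 17.94° or 72.06°.
The smaller angle is 17.94°.

17.9°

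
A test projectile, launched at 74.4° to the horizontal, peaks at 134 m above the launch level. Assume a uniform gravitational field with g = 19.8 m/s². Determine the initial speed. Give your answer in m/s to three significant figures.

At the peak v_y = 0, so v_y0 = √(2gH) = √(2 × 19.8 × 134) = 72.85 m/s.
v_y0 = v₀ sin θ ⇒ v₀ = 72.85 / sin 74.4° = 75.63 m/s.

75.6 m/s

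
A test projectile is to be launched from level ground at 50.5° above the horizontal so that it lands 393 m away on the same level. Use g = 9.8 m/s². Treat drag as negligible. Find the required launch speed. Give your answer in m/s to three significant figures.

62.6 m/s

On level ground R = v₀² sin 2θ / g ⇒ v₀ = √(gR / sin 2θ).
v₀ = √(9.80 × 393 / sin 101.0°) = √(3851 / 0.9816) = √3923.5 = 62.64 m/s.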